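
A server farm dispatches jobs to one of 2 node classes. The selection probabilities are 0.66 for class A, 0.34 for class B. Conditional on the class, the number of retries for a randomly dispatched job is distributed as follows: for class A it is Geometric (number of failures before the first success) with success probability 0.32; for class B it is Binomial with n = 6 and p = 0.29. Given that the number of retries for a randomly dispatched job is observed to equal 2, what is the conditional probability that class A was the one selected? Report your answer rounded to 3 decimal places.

Likelihoods P(X=2 | ·): A: 0.147968; B: 0.320568.
Posterior ∝ prior × likelihood. Numerator for A: 0.66·0.147968 = 0.0976589.
Normalizing constant: 0.66·0.147968 + 0.34·0.320568 = 0.206652.
P(A | observation) = 0.0976589 / 0.206652 = 0.472576.

0.473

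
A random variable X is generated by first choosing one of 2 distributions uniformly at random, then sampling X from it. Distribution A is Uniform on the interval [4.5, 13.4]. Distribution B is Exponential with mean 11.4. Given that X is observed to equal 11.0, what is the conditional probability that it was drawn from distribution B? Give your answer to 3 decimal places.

0.229

Likelihoods f(11.0 | ·): A: 0.11236; B: 0.0334225.
Posterior ∝ prior × likelihood. Numerator for B: 0.5·0.0334225 = 0.0167113.
Normalizing constant: 0.5·0.11236 + 0.5·0.0334225 = 0.072891.
P(B | observation) = 0.0167113 / 0.072891 = 0.229264.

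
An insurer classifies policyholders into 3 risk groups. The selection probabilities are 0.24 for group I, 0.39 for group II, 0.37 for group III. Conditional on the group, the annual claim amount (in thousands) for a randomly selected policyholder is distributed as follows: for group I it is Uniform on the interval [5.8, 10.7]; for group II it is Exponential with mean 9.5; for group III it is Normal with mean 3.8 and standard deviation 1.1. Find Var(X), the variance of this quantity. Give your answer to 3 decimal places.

42.718

Per component, I: μ=8.25, E[X²]=70.0633; II: μ=9.5, E[X²]=180.5; III: μ=3.8, E[X²]=15.65.
E[X] = 0.24·8.25 + 0.39·9.5 + 0.37·3.8 = 7.091.
E[X²] = 0.24·70.0633 + 0.39·180.5 + 0.37·15.65 = 93.0007.
Var(X) = E[X²] − (E[X])² = 93.0007 − 50.2823 = 42.7184.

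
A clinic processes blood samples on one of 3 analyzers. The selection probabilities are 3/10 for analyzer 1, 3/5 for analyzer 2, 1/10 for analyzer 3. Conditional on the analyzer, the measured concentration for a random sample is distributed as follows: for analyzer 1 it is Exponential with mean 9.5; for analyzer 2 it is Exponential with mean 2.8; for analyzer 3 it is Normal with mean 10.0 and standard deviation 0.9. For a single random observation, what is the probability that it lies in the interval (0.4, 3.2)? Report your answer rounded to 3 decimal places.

Conditional on each analyzer, P(0.4 < X < 3.2): 1: 0.244747; 2: 0.547971; 3: 2.08722e-14.
By total probability, P(0.4 < X < 3.2) = 0.3·0.244747 + 0.6·0.547971 + 0.1·2.08722e-14 = 0.402207.

0.402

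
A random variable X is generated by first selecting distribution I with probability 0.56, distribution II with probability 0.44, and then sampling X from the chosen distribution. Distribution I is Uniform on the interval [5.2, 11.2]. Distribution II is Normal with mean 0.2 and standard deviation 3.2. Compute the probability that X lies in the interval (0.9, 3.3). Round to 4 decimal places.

0.1087

Conditional on each component, P(0.9 < X < 3.3): I: 0; II: 0.247087.
By total probability, P(0.9 < X < 3.3) = 0.56·0 + 0.44·0.247087 = 0.108718.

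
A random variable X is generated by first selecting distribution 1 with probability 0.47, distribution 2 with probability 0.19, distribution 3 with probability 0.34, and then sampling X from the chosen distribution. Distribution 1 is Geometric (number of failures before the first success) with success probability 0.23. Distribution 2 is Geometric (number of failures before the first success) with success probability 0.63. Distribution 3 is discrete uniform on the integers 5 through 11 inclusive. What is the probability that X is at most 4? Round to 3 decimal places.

0.531

Conditional on each component, P(X ≤ 4): 1: 0.729322; 2: 0.993066; 3: 0.
By total probability, P(X ≤ 4) = 0.47·0.729322 + 0.19·0.993066 + 0.34·0 = 0.531464.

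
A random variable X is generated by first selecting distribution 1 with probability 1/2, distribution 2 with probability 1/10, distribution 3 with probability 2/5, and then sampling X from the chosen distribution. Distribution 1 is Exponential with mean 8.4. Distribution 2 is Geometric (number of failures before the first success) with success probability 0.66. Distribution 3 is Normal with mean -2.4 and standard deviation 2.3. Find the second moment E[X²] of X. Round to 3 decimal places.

For each component E[X²] = Var + (mean)², giving 1: 141.12; 2: 1.04591; 3: 11.05.
Overall E[X²] = 0.5·141.12 + 0.1·1.04591 + 0.4·11.05 = 75.0846.

75.085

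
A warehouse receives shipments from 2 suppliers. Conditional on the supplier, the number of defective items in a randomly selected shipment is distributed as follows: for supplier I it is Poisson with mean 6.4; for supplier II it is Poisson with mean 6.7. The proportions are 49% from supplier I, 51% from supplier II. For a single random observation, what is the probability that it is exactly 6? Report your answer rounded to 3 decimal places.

Conditional on each supplier, P(X = 6): I: 0.158585; II: 0.154648.
By total probability, P(X = 6) = 0.49·0.158585 + 0.51·0.154648 = 0.156577.

0.157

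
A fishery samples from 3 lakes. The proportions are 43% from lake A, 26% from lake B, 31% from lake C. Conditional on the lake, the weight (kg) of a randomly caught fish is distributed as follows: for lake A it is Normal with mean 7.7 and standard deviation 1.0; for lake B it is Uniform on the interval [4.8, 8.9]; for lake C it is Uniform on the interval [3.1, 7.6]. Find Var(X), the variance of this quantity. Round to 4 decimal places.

Per component, A: μ=7.7, E[X²]=60.29; B: μ=6.85, E[X²]=48.3233; C: μ=5.35, E[X²]=30.31.
E[X] = 0.43·7.7 + 0.26·6.85 + 0.31·5.35 = 6.7505.
E[X²] = 0.43·60.29 + 0.26·48.3233 + 0.31·30.31 = 47.8849.
Var(X) = E[X²] − (E[X])² = 47.8849 − 45.5693 = 2.31562.

2.3156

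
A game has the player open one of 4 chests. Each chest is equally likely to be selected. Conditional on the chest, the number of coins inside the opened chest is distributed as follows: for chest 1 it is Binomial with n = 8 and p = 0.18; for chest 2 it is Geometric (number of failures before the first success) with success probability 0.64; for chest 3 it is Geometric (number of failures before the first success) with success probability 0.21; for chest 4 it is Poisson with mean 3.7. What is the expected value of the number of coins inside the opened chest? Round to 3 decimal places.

Component means — 1: 1.44; 2: 0.5625; 3: 3.7619; 4: 3.7.
E[X] = 0.25·1.44 + 0.25·0.5625 + 0.25·3.7619 + 0.25·3.7 = 2.3661.

2.366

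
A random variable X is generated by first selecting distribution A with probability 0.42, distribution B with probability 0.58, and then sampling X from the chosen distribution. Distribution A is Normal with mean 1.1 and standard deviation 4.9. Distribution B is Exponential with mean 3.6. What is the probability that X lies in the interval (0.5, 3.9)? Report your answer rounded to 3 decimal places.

Conditional on each component, P(0.5 < X < 3.9): A: 0.264874; B: 0.531859.
By total probability, P(0.5 < X < 3.9) = 0.42·0.264874 + 0.58·0.531859 = 0.419725.

0.420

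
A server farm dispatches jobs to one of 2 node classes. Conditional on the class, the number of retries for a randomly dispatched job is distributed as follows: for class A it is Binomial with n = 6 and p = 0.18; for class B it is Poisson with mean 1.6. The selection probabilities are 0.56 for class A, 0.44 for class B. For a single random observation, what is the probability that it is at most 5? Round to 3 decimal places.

Conditional on each class, P(X ≤ 5): A: 0.999966; B: 0.99396.
By total probability, P(X ≤ 5) = 0.56·0.999966 + 0.44·0.99396 = 0.997323.

0.997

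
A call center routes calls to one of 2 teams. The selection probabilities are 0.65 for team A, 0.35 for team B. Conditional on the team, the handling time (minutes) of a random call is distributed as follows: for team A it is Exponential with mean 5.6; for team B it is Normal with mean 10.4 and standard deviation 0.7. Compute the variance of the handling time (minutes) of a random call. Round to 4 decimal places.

Per component, A: μ=5.6, E[X²]=62.72; B: μ=10.4, E[X²]=108.65.
E[X] = 0.65·5.6 + 0.35·10.4 = 7.28.
E[X²] = 0.65·62.72 + 0.35·108.65 = 78.7955.
Var(X) = E[X²] − (E[X])² = 78.7955 − 52.9984 = 25.7971.

25.7971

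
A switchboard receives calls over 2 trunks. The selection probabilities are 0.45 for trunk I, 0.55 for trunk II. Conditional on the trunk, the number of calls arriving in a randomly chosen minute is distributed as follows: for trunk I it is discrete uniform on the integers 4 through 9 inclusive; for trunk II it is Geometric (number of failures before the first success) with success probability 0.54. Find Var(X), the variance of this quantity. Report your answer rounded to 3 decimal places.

10.076

Per component, I: μ=6.5, E[X²]=45.1667; II: μ=0.851852, E[X²]=2.30316.
E[X] = 0.45·6.5 + 0.55·0.851852 = 3.39352.
E[X²] = 0.45·45.1667 + 0.55·2.30316 = 21.5917.
Var(X) = E[X²] − (E[X])² = 21.5917 − 11.516 = 10.0758.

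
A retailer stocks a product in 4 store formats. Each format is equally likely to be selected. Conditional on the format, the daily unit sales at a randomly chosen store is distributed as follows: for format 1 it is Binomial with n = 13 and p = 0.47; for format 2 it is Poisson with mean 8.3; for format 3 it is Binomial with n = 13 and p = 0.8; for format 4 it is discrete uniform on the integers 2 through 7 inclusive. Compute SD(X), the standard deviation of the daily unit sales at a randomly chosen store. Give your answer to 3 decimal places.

Per component, 1: μ=6.11, E[X²]=40.5704; 2: μ=8.3, E[X²]=77.19; 3: μ=10.4, E[X²]=110.24; 4: μ=4.5, E[X²]=23.1667.
E[X] = 0.25·6.11 + 0.25·8.3 + 0.25·10.4 + 0.25·4.5 = 7.3275.
E[X²] = 0.25·40.5704 + 0.25·77.19 + 0.25·110.24 + 0.25·23.1667 = 62.7918.
Var(X) = E[X²] − (E[X])² = 62.7918 − 53.6923 = 9.09951.
SD(X) = √9.09951 = 3.01654.

3.017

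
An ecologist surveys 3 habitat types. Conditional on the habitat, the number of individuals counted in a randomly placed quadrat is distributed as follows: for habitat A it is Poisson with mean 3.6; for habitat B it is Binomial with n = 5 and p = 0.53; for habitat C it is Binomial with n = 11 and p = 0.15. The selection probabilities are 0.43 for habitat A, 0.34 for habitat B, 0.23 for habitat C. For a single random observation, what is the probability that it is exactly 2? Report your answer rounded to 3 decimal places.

0.241

Conditional on each habitat, P(X = 2): A: 0.177058; B: 0.291639; C: 0.286626.
By total probability, P(X = 2) = 0.43·0.177058 + 0.34·0.291639 + 0.23·0.286626 = 0.241216.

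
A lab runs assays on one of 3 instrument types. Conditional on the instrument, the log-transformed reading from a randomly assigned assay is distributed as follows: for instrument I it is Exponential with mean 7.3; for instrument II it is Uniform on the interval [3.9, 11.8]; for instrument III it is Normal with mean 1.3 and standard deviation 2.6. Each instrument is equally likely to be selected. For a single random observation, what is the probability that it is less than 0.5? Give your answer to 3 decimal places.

Conditional on each instrument, P(X < 0.5): I: 0.0662001; II: 0; III: 0.379158.
By total probability, P(X < 0.5) = 0.333333·0.0662001 + 0.333333·0 + 0.333333·0.379158 = 0.148453.

0.148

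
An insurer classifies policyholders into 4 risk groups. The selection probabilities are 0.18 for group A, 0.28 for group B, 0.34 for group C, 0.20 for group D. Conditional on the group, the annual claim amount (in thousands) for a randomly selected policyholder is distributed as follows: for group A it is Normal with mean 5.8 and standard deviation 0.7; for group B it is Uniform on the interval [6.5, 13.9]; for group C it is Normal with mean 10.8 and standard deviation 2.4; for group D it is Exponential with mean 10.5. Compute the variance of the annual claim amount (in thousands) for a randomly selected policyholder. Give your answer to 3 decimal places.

Per component, A: μ=5.8, E[X²]=34.13; B: μ=10.2, E[X²]=108.603; C: μ=10.8, E[X²]=122.4; D: μ=10.5, E[X²]=220.5.
E[X] = 0.18·5.8 + 0.28·10.2 + 0.34·10.8 + 0.2·10.5 = 9.672.
E[X²] = 0.18·34.13 + 0.28·108.603 + 0.34·122.4 + 0.2·220.5 = 122.268.
Var(X) = E[X²] − (E[X])² = 122.268 − 93.5476 = 28.7207.

28.721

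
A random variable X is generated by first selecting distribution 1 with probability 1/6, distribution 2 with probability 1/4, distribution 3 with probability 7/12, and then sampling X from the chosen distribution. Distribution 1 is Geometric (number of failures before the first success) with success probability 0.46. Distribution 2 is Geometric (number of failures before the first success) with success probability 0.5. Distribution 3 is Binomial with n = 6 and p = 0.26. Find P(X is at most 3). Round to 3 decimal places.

0.945

Conditional on each component, P(X ≤ 3): 1: 0.914969; 2: 0.9375; 3: 0.95688.
By total probability, P(X ≤ 3) = 0.166667·0.914969 + 0.25·0.9375 + 0.583333·0.95688 = 0.94505.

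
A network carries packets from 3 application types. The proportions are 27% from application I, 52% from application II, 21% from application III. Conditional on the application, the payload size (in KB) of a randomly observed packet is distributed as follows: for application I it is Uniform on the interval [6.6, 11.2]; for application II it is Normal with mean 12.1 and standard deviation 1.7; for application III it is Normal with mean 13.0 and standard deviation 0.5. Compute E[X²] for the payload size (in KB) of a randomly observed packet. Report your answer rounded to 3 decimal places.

For each component E[X²] = Var + (mean)², giving I: 80.9733; II: 149.3; III: 169.25.
Overall E[X²] = 0.27·80.9733 + 0.52·149.3 + 0.21·169.25 = 135.041.

135.041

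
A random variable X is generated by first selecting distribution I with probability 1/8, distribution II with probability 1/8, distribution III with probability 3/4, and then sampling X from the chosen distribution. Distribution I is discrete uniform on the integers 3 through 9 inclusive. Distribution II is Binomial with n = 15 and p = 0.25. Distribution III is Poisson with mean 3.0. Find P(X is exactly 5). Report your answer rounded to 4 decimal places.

0.1141

Conditional on each component, P(X = 5): I: 0.142857; II: 0.165146; III: 0.100819.
By total probability, P(X = 5) = 0.125·0.142857 + 0.125·0.165146 + 0.75·0.100819 = 0.114115.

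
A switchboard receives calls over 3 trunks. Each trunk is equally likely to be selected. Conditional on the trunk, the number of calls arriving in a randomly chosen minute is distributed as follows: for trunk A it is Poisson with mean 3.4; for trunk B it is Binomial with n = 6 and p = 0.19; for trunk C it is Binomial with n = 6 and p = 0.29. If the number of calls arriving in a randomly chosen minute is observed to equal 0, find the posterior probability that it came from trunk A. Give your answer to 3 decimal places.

0.075

Likelihoods P(X=0 | ·): A: 0.0333733; B: 0.28243; C: 0.1281.
Posterior ∝ prior × likelihood. Numerator for A: 0.333333·0.0333733 = 0.0111244.
Normalizing constant: 0.333333·0.0333733 + 0.333333·0.28243 + 0.333333·0.1281 = 0.147968.
P(A | observation) = 0.0111244 / 0.147968 = 0.0751814.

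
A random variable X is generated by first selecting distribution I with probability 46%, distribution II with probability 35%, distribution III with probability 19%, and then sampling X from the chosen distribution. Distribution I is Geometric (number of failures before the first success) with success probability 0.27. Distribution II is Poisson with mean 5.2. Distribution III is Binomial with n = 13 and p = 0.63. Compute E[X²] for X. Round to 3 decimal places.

32.573

For each component E[X²] = Var + (mean)², giving I: 17.3237; II: 32.24; III: 70.1064.
Overall E[X²] = 0.46·17.3237 + 0.35·32.24 + 0.19·70.1064 = 32.5731.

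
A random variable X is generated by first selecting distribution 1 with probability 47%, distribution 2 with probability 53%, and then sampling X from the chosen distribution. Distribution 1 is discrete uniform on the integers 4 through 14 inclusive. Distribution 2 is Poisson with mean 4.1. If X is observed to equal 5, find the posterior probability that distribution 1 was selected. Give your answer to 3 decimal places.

0.335

Likelihoods P(X=5 | ·): 1: 0.0909091; 2: 0.160004.
Posterior ∝ prior × likelihood. Numerator for 1: 0.47·0.0909091 = 0.0427273.
Normalizing constant: 0.47·0.0909091 + 0.53·0.160004 = 0.127529.
P(1 | observation) = 0.0427273 / 0.127529 = 0.335039.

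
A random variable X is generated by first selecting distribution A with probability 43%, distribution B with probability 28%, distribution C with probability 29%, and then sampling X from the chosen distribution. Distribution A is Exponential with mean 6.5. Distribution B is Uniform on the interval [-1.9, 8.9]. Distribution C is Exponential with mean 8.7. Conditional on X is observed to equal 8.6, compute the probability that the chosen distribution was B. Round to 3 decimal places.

Likelihoods f(8.6 | ·): A: 0.0409715; B: 0.0925926; C: 0.0427738.
Posterior ∝ prior × likelihood. Numerator for B: 0.28·0.0925926 = 0.0259259.
Normalizing constant: 0.43·0.0409715 + 0.28·0.0925926 + 0.29·0.0427738 = 0.0559481.
P(B | observation) = 0.0259259 / 0.0559481 = 0.463393.

0.463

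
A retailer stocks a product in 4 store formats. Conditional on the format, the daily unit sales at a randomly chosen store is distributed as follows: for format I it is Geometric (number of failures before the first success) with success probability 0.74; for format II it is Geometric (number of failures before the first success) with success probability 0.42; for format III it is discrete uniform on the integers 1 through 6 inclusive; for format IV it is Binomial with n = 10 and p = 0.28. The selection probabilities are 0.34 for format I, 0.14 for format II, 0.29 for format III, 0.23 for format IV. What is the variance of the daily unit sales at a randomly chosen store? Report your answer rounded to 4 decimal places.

3.7080

Per component, I: μ=0.351351, E[X²]=0.598247; II: μ=1.38095, E[X²]=5.19501; III: μ=3.5, E[X²]=15.1667; IV: μ=2.8, E[X²]=9.856.
E[X] = 0.34·0.351351 + 0.14·1.38095 + 0.29·3.5 + 0.23·2.8 = 1.97179.
E[X²] = 0.34·0.598247 + 0.14·5.19501 + 0.29·15.1667 + 0.23·9.856 = 7.59592.
Var(X) = E[X²] − (E[X])² = 7.59592 − 3.88797 = 3.70795.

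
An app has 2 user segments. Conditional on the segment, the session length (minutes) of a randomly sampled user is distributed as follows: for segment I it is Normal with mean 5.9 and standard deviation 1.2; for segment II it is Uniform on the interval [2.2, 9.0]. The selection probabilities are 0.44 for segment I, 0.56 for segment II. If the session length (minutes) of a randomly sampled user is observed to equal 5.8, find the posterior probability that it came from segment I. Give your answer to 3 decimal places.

0.639

Likelihoods f(5.8 | ·): I: 0.3313; II: 0.147059.
Posterior ∝ prior × likelihood. Numerator for I: 0.44·0.3313 = 0.145772.
Normalizing constant: 0.44·0.3313 + 0.56·0.147059 = 0.228125.
P(I | observation) = 0.145772 / 0.228125 = 0.639.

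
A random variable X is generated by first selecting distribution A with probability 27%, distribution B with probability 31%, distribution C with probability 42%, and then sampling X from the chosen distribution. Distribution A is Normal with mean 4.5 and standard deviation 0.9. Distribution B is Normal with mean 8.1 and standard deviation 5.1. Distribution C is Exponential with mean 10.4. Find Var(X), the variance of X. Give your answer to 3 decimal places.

59.430

Per component, A: μ=4.5, E[X²]=21.06; B: μ=8.1, E[X²]=91.62; C: μ=10.4, E[X²]=216.32.
E[X] = 0.27·4.5 + 0.31·8.1 + 0.42·10.4 = 8.094.
E[X²] = 0.27·21.06 + 0.31·91.62 + 0.42·216.32 = 124.943.
Var(X) = E[X²] − (E[X])² = 124.943 − 65.5128 = 59.43.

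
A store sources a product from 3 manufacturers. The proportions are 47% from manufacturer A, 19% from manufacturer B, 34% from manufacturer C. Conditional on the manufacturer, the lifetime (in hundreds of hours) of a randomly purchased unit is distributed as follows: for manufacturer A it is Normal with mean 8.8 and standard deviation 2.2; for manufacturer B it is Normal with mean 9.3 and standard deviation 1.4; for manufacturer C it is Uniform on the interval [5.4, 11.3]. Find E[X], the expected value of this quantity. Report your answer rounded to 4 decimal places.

8.7420

Component means — A: 8.8; B: 9.3; C: 8.35.
E[X] = 0.47·8.8 + 0.19·9.3 + 0.34·8.35 = 8.742.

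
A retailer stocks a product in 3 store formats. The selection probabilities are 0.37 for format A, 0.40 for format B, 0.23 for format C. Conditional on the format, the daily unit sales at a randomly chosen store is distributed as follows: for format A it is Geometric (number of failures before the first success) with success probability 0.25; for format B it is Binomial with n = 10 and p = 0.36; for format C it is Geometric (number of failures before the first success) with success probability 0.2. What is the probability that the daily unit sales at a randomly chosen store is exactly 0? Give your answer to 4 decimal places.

Conditional on each format, P(X = 0): A: 0.25; B: 0.0115292; C: 0.2.
By total probability, P(X = 0) = 0.37·0.25 + 0.4·0.0115292 + 0.23·0.2 = 0.143112.

0.1431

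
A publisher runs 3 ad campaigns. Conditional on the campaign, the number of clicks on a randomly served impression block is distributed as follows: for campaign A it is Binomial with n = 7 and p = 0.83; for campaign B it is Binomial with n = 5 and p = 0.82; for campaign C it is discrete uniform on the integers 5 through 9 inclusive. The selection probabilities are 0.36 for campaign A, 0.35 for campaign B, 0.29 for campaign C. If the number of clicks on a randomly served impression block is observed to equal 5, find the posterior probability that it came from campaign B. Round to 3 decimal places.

Likelihoods P(X=5 | ·): A: 0.23906; B: 0.37074; C: 0.2.
Posterior ∝ prior × likelihood. Numerator for B: 0.35·0.37074 = 0.129759.
Normalizing constant: 0.36·0.23906 + 0.35·0.37074 + 0.29·0.2 = 0.273821.
P(B | observation) = 0.129759 / 0.273821 = 0.473883.

0.474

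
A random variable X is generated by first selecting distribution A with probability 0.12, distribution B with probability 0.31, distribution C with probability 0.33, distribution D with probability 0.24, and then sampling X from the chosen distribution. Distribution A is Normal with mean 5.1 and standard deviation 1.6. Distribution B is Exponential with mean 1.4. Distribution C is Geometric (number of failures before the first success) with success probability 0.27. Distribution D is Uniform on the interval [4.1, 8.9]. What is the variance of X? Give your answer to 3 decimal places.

8.724

Per component, A: μ=5.1, E[X²]=28.57; B: μ=1.4, E[X²]=3.92; C: μ=2.7037, E[X²]=17.3237; D: μ=6.5, E[X²]=44.17.
E[X] = 0.12·5.1 + 0.31·1.4 + 0.33·2.7037 + 0.24·6.5 = 3.49822.
E[X²] = 0.12·28.57 + 0.31·3.92 + 0.33·17.3237 + 0.24·44.17 = 20.9612.
Var(X) = E[X²] − (E[X])² = 20.9612 − 12.2376 = 8.72367.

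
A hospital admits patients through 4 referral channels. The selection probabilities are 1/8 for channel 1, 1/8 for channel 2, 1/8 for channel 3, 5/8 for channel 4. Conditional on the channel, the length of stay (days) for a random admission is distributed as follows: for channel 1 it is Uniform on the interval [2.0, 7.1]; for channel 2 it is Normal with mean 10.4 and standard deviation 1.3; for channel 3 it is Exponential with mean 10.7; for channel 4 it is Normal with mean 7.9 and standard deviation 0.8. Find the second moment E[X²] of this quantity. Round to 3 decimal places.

84.619

For each component E[X²] = Var + (mean)², giving 1: 22.87; 2: 109.85; 3: 228.98; 4: 63.05.
Overall E[X²] = 0.125·22.87 + 0.125·109.85 + 0.125·228.98 + 0.625·63.05 = 84.6187.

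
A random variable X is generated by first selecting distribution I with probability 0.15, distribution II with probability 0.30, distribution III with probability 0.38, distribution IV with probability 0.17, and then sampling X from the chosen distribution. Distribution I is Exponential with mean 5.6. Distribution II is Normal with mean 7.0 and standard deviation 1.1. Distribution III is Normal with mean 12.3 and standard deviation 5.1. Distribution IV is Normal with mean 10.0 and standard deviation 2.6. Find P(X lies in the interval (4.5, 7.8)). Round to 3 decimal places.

Conditional on each component, P(4.5 < X < 7.8): I: 0.199362; II: 0.754949; III: 0.125712; IV: 0.181535.
By total probability, P(4.5 < X < 7.8) = 0.15·0.199362 + 0.3·0.754949 + 0.38·0.125712 + 0.17·0.181535 = 0.335021.

0.335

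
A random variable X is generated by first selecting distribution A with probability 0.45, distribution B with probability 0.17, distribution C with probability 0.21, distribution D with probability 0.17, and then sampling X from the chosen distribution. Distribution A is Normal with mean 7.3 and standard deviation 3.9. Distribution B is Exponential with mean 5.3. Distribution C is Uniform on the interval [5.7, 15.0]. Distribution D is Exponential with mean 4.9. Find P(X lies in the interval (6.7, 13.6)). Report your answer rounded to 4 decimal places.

Conditional on each component, P(6.7 < X < 13.6): A: 0.508021; B: 0.20564; C: 0.741935; D: 0.192464.
By total probability, P(6.7 < X < 13.6) = 0.45·0.508021 + 0.17·0.20564 + 0.21·0.741935 + 0.17·0.192464 = 0.452093.

0.4521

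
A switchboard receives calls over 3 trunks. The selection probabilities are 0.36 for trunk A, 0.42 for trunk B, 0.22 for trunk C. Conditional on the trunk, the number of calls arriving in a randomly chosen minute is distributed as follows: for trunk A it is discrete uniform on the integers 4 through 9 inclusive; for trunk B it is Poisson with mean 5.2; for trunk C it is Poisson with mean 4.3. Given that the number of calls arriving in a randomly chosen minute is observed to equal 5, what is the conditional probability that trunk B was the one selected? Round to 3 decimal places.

Likelihoods P(X=5 | ·): A: 0.166667; B: 0.174785; C: 0.166224.
Posterior ∝ prior × likelihood. Numerator for B: 0.42·0.174785 = 0.0734097.
Normalizing constant: 0.36·0.166667 + 0.42·0.174785 + 0.22·0.166224 = 0.169979.
P(B | observation) = 0.0734097 / 0.169979 = 0.431875.

0.432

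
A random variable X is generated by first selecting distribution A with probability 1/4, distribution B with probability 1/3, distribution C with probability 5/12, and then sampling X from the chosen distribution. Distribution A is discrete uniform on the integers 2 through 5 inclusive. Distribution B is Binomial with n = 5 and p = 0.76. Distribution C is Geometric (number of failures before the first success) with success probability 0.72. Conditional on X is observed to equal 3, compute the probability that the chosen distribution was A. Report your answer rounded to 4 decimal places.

0.4075

Likelihoods P(X=3 | ·): A: 0.25; B: 0.25285; C: 0.0158054.
Posterior ∝ prior × likelihood. Numerator for A: 0.25·0.25 = 0.0625.
Normalizing constant: 0.25·0.25 + 0.333333·0.25285 + 0.416667·0.0158054 = 0.153369.
P(A | observation) = 0.0625 / 0.153369 = 0.407514.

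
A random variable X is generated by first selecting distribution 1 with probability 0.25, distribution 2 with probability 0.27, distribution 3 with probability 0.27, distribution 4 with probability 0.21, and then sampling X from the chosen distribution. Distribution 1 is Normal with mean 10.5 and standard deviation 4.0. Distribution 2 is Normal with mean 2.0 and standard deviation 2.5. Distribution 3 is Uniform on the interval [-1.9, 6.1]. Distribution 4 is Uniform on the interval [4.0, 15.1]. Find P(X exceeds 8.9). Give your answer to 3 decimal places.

Conditional on each component, P(X > 8.9): 1: 0.655422; 2: 0.00289007; 3: 0; 4: 0.558559.
By total probability, P(X > 8.9) = 0.25·0.655422 + 0.27·0.00289007 + 0.27·0 + 0.21·0.558559 = 0.281933.

0.282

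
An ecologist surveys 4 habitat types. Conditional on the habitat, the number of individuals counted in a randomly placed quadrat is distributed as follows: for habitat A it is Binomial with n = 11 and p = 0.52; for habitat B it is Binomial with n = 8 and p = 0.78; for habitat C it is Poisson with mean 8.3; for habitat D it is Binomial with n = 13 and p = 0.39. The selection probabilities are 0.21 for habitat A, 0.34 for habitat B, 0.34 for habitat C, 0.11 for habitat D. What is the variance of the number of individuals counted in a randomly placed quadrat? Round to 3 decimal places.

5.642

Per component, A: μ=5.72, E[X²]=35.464; B: μ=6.24, E[X²]=40.3104; C: μ=8.3, E[X²]=77.19; D: μ=5.07, E[X²]=28.7976.
E[X] = 0.21·5.72 + 0.34·6.24 + 0.34·8.3 + 0.11·5.07 = 6.7025.
E[X²] = 0.21·35.464 + 0.34·40.3104 + 0.34·77.19 + 0.11·28.7976 = 50.5653.
Var(X) = E[X²] − (E[X])² = 50.5653 − 44.9235 = 5.64181.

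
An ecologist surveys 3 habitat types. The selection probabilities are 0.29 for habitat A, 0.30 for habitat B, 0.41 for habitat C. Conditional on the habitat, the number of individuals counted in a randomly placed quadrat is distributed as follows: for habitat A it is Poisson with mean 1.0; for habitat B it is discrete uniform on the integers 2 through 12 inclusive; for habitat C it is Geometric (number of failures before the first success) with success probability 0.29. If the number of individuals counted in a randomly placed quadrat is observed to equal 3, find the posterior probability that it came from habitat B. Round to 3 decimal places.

0.311

Likelihoods P(X=3 | ·): A: 0.0613132; B: 0.0909091; C: 0.103794.
Posterior ∝ prior × likelihood. Numerator for B: 0.3·0.0909091 = 0.0272727.
Normalizing constant: 0.29·0.0613132 + 0.3·0.0909091 + 0.41·0.103794 = 0.0876092.
P(B | observation) = 0.0272727 / 0.0876092 = 0.3113.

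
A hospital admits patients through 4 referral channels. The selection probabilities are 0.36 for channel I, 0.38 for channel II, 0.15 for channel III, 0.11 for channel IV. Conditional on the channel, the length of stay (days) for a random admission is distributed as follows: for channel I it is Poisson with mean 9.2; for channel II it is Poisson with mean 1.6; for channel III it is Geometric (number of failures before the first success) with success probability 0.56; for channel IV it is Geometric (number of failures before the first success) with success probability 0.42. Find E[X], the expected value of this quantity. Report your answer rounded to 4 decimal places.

Component means — I: 9.2; II: 1.6; III: 0.785714; IV: 1.38095.
E[X] = 0.36·9.2 + 0.38·1.6 + 0.15·0.785714 + 0.11·1.38095 = 4.18976.

4.1898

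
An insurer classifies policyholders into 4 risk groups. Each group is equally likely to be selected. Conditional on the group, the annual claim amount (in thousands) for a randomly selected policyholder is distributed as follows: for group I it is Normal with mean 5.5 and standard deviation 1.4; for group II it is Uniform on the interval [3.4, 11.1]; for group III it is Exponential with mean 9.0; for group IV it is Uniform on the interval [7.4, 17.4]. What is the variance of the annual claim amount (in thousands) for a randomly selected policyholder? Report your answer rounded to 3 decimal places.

Per component, I: μ=5.5, E[X²]=32.21; II: μ=7.25, E[X²]=57.5033; III: μ=9, E[X²]=162; IV: μ=12.4, E[X²]=162.093.
E[X] = 0.25·5.5 + 0.25·7.25 + 0.25·9 + 0.25·12.4 = 8.5375.
E[X²] = 0.25·32.21 + 0.25·57.5033 + 0.25·162 + 0.25·162.093 = 103.452.
Var(X) = E[X²] − (E[X])² = 103.452 − 72.8889 = 30.5628.

30.563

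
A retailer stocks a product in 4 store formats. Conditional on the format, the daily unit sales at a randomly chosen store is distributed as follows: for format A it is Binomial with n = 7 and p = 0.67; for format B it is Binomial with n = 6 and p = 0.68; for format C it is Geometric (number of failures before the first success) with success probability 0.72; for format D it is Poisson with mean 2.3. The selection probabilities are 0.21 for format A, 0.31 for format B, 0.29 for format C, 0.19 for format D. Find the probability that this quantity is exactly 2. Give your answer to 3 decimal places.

0.097

Conditional on each format, P(X = 2): A: 0.0368925; B: 0.0727292; C: 0.056448; D: 0.265185.
By total probability, P(X = 2) = 0.21·0.0368925 + 0.31·0.0727292 + 0.29·0.056448 + 0.19·0.265185 = 0.0970485.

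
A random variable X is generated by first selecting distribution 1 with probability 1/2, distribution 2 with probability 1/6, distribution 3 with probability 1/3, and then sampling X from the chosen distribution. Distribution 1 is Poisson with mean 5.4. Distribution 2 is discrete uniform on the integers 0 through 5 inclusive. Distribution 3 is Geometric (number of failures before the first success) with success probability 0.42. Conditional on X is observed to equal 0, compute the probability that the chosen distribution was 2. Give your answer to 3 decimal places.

0.163

Likelihoods P(X=0 | ·): 1: 0.00451658; 2: 0.166667; 3: 0.42.
Posterior ∝ prior × likelihood. Numerator for 2: 0.166667·0.166667 = 0.0277778.
Normalizing constant: 0.5·0.00451658 + 0.166667·0.166667 + 0.333333·0.42 = 0.170036.
P(2 | observation) = 0.0277778 / 0.170036 = 0.163364.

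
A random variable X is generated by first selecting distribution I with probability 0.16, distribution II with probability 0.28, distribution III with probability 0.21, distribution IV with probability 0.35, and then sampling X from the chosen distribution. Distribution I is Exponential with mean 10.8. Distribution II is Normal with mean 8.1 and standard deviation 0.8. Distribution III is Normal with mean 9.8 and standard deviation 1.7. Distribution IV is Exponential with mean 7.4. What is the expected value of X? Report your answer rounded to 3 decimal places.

Component means — I: 10.8; II: 8.1; III: 9.8; IV: 7.4.
E[X] = 0.16·10.8 + 0.28·8.1 + 0.21·9.8 + 0.35·7.4 = 8.644.

8.644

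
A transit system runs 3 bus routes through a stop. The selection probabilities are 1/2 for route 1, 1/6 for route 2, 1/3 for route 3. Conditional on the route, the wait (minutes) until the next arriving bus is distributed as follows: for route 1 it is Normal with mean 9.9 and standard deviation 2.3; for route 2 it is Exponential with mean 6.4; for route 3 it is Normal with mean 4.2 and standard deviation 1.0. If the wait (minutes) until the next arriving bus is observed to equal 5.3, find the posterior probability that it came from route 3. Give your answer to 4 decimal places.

0.7586

Likelihoods f(5.3 | ·): 1: 0.0234743; 2: 0.0682606; 3: 0.217852.
Posterior ∝ prior × likelihood. Numerator for 3: 0.333333·0.217852 = 0.0726174.
Normalizing constant: 0.5·0.0234743 + 0.166667·0.0682606 + 0.333333·0.217852 = 0.0957313.
P(3 | observation) = 0.0726174 / 0.0957313 = 0.758554.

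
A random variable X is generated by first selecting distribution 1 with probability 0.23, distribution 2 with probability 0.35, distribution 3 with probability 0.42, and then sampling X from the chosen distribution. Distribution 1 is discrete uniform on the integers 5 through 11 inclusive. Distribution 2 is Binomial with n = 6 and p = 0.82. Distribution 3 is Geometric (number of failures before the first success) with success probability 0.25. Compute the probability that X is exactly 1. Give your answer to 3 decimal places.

0.079

Conditional on each component, P(X = 1): 1: 0; 2: 0.000929667; 3: 0.1875.
By total probability, P(X = 1) = 0.23·0 + 0.35·0.000929667 + 0.42·0.1875 = 0.0790754.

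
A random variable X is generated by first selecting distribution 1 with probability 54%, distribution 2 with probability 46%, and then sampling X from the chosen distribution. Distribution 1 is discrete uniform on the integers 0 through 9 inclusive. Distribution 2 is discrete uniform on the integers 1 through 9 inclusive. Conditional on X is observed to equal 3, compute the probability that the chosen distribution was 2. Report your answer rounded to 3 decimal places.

Likelihoods P(X=3 | ·): 1: 0.1; 2: 0.111111.
Posterior ∝ prior × likelihood. Numerator for 2: 0.46·0.111111 = 0.0511111.
Normalizing constant: 0.54·0.1 + 0.46·0.111111 = 0.105111.
P(2 | observation) = 0.0511111 / 0.105111 = 0.486258.

0.486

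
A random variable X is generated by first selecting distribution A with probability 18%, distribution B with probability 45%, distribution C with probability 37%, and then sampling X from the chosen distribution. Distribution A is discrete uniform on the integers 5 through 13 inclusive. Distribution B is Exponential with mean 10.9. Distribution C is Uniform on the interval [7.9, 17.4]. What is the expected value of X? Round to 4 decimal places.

11.2055

Component means — A: 9; B: 10.9; C: 12.65.
E[X] = 0.18·9 + 0.45·10.9 + 0.37·12.65 = 11.2055.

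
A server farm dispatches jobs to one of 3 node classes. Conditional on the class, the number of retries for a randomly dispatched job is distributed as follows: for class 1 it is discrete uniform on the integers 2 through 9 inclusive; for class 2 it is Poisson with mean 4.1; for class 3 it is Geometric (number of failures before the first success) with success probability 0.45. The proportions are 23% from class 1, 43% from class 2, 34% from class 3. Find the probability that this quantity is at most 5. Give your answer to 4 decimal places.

Conditional on each class, P(X ≤ 5): 1: 0.5; 2: 0.769312; 3: 0.972319.
By total probability, P(X ≤ 5) = 0.23·0.5 + 0.43·0.769312 + 0.34·0.972319 = 0.776393.

0.7764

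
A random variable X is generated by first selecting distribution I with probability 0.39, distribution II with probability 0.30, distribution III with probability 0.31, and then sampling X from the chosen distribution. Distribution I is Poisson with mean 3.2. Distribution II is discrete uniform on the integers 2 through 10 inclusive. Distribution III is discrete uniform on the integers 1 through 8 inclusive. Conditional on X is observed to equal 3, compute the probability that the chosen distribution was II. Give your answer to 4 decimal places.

Likelihoods P(X=3 | ·): I: 0.222616; II: 0.111111; III: 0.125.
Posterior ∝ prior × likelihood. Numerator for II: 0.3·0.111111 = 0.0333333.
Normalizing constant: 0.39·0.222616 + 0.3·0.111111 + 0.31·0.125 = 0.158904.
P(II | observation) = 0.0333333 / 0.158904 = 0.209771.

0.2098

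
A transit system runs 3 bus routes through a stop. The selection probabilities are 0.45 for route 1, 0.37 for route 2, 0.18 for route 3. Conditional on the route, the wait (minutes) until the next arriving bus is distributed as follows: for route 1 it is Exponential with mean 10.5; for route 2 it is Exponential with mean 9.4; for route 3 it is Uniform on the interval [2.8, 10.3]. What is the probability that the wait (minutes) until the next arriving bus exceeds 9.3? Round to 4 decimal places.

Conditional on each route, P(X > 9.3): 1: 0.412419; 2: 0.371814; 3: 0.133333.
By total probability, P(X > 9.3) = 0.45·0.412419 + 0.37·0.371814 + 0.18·0.133333 = 0.34716.

0.3472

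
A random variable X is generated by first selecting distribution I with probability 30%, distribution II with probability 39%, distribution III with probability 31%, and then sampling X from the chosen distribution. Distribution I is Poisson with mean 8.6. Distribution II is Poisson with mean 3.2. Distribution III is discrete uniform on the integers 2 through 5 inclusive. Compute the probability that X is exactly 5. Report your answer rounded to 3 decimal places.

Conditional on each component, P(X = 5): I: 0.0721736; II: 0.113979; III: 0.25.
By total probability, P(X = 5) = 0.3·0.0721736 + 0.39·0.113979 + 0.31·0.25 = 0.143604.

0.144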